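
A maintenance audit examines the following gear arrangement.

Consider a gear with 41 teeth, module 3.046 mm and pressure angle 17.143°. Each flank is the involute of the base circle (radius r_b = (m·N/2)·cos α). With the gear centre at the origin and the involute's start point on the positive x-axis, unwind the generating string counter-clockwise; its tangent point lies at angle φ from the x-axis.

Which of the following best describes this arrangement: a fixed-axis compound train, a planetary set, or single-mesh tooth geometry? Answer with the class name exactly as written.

recognized (one wheel, involute flank): single-mesh tooth geometry, m = 3.046, N = 41
classification: single-mesh tooth geometry

single-mesh tooth geometry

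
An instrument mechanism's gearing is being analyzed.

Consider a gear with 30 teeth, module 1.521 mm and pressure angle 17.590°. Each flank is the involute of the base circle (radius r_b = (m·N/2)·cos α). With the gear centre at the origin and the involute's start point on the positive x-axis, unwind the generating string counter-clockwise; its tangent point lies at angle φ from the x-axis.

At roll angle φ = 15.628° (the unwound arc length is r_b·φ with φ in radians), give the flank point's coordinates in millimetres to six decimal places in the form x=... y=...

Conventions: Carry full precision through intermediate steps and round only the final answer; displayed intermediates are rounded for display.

recognized (one wheel, involute flank): single-mesh tooth geometry, m = 1.521, N = 30
pitch radius r_p = m·N/2 = 1.521·30/2 = 22.815000
base radius r_b = r_p·cos α = 22.815000·cos 17.590° = 21.748249
roll angle φ = 15.628° = 0.27276006 rad
x = r_b·(cos φ + φ·sin φ) = 22.542277
y = r_b·(sin φ − φ·cos φ) = 0.146019

x=22.542277 y=0.146019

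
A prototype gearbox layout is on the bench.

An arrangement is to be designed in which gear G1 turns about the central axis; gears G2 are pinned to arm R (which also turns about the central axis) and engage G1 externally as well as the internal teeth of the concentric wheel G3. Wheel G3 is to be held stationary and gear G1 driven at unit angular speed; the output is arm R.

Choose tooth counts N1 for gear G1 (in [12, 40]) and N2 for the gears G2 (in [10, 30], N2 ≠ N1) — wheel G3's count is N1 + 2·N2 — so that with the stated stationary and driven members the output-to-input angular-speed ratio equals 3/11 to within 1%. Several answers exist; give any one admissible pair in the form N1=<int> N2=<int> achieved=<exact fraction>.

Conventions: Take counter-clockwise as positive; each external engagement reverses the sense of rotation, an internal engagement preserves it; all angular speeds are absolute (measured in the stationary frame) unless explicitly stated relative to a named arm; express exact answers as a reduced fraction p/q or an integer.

N1=12 N2=10 achieved=3/11

class = planetary set [ratio 3/11 wanted; Willis about the carrier]
Willis with ω_ring = 0: ω_arm/ω_sun = N1/(N1+N3); set equal to 3/11  ⇒  N3/N1 = 1/(3/11) − 1 = 8/3
N3 = N1 + 2·N2  ⇒  N2/N1 = (N3/N1 − 1)/2 = (8/3 − 1)/2 = 5/6
smallest multiple with N1 ≥ 12 and N2 ≥ 10: k = 2  ⇒  N1 = 2·6 = 12, N2 = 2·5 = 10 (N1 ≤ 40, N2 ≤ 30, N2 ≠ N1 ✓), N3 = 12 + 2·10 = 32
check: N1/(N1+N3) with N1 = 12, N3 = 32 gives 3/11; |achieved − target| = 0 ≤ 3/1100 ✓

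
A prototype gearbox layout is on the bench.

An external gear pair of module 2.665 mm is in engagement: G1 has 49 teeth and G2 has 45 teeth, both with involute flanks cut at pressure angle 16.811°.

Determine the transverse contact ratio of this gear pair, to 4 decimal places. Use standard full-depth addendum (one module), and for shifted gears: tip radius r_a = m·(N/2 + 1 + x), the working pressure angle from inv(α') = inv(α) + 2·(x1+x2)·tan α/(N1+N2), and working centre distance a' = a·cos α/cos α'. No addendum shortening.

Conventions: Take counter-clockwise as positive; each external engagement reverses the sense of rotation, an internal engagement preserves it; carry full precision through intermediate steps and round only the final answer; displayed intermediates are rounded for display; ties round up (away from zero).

1.9341

single-mesh involute tooth geometry (49T engaging 45T at module 2.665)
base radii: r_b1 = 62.502159, r_b2 = 57.399942
tip radii: r_a1 = 67.957500, r_a2 = 62.627500
no profile shift: α' = α, a' = a
action lengths: √(r_a1²−r_b1²) = 26.677742, √(r_a2²−r_b2²) = 25.048960
base pitch p_b = π·m·cos α = 8.014544
CR = (26.677742 + 25.048960 − 125.255000·sin 16.81100°)/8.014544 = 1.934109
contact ratio ≈ 1.9341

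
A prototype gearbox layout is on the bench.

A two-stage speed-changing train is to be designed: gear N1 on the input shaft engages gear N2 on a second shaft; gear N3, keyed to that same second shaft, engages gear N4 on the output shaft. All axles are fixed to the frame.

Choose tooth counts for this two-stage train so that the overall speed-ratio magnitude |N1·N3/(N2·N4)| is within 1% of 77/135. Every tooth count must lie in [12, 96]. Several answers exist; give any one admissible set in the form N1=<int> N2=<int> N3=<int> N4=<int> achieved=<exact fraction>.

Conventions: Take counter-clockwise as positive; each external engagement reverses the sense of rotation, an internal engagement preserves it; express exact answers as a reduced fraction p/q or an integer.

N1=14 N2=12 N3=22 N4=45 achieved=77/135

2-stage fixed-axis compound train for ratio 77/135
target = 77/135 in lowest terms: an exact hit needs N1·N3 = k·77 and N2·N4 = k·135 for one integer k, every count in [12, 96]; additionally prefer no 1:1 stage (N1 ≠ N2, N3 ≠ N4)
k = 1…3: no 1:1-free in-range split of k·77 and k·135 into factor pairs; take k = 4
k = 4: N1·N3 = 308 = 14·22, N2·N4 = 540 = 12·45
achieved = 14·22/(12·45) = 77/135; |achieved − target| = 0 ≤ 77/13500 ✓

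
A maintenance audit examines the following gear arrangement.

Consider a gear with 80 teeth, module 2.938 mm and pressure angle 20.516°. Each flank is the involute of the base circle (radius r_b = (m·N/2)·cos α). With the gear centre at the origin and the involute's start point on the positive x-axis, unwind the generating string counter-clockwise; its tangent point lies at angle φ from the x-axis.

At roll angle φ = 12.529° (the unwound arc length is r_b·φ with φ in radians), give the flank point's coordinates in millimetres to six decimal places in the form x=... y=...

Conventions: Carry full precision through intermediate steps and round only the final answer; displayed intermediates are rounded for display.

x=112.666393 y=0.381800

recognized (one wheel, involute flank): single-mesh tooth geometry, m = 2.938, N = 80
pitch radius r_p = m·N/2 = 2.938·80/2 = 117.520000
base radius r_b = r_p·cos α = 117.520000·cos 20.516° = 110.066218
roll angle φ = 12.529° = 0.21867230 rad
x = r_b·(cos φ + φ·sin φ) = 112.666393
y = r_b·(sin φ − φ·cos φ) = 0.381800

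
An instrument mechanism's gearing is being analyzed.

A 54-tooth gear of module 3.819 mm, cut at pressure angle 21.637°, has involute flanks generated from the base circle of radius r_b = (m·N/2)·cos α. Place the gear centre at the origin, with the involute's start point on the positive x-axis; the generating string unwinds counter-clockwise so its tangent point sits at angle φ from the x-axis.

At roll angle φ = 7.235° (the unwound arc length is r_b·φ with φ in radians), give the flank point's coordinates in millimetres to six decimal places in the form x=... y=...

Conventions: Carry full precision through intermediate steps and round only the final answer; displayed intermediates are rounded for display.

topology: single-mesh involute geometry — m = 3.819, N = 54
pitch radius r_p = m·N/2 = 3.819·54/2 = 103.113000
base radius r_b = r_p·cos α = 103.113000·cos 21.637° = 95.847510
roll angle φ = 7.235° = 0.12627457 rad
x = r_b·(cos φ + φ·sin φ) = 96.608624
y = r_b·(sin φ − φ·cos φ) = 0.064227

x=96.608624 y=0.064227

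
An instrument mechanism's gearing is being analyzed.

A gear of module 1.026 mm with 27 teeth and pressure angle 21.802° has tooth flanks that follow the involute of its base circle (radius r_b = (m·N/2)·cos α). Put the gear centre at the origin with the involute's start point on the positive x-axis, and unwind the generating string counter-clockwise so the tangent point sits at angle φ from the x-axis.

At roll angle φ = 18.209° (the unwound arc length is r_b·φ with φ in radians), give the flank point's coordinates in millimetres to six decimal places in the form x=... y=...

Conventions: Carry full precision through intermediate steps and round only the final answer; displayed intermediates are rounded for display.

x=13.493423 y=0.136216

recognized (one wheel, involute flank): single-mesh tooth geometry, m = 1.026, N = 27
pitch radius r_p = m·N/2 = 1.026·27/2 = 13.851000
base radius r_b = r_p·cos α = 13.851000·cos 21.802° = 12.860278
roll angle φ = 18.209° = 0.31780700 rad
x = r_b·(cos φ + φ·sin φ) = 13.493423
y = r_b·(sin φ − φ·cos φ) = 0.136216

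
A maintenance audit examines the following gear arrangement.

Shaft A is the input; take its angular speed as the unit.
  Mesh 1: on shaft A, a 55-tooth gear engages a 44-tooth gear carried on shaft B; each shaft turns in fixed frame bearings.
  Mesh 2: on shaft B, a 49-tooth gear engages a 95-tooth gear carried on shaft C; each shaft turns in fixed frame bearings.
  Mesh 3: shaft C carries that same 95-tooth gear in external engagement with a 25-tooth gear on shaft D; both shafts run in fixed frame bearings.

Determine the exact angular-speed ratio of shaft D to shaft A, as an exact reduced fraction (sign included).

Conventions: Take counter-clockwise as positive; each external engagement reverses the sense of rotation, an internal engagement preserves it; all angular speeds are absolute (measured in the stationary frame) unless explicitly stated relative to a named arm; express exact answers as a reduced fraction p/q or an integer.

-49/20

class = fixed-axis compound train [3 meshes; 3 ratios multiply, 3 sense flips]
mesh 1 [55T→44T]: running ratio 5/4, sense −
mesh 2 [49T→95T]: running ratio 49/76, sense +
mesh 3 [95T→25T]: running ratio 49/20, sense −
ω_out/ω_in = -49/20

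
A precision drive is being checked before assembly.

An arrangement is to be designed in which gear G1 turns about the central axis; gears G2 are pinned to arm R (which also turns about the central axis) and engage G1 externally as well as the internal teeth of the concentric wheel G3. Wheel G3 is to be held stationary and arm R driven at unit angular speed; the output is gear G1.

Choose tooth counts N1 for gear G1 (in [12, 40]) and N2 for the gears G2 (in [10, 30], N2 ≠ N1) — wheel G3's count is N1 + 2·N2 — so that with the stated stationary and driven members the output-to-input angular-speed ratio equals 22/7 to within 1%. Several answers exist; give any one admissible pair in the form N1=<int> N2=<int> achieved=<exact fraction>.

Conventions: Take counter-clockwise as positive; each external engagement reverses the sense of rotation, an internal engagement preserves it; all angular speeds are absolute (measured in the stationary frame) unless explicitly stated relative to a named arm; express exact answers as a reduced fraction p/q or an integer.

class = planetary set [ratio 22/7 wanted; Willis about the carrier]
Willis with ω_ring = 0: ω_sun/ω_arm = (N1+N3)/N1; set equal to 22/7  ⇒  N3/N1 = 22/7 − 1 = 15/7
N3 = N1 + 2·N2  ⇒  N2/N1 = (N3/N1 − 1)/2 = (15/7 − 1)/2 = 4/7
smallest multiple with N1 ≥ 12 and N2 ≥ 10: k = 3  ⇒  N1 = 3·7 = 21, N2 = 3·4 = 12 (N1 ≤ 40, N2 ≤ 30, N2 ≠ N1 ✓), N3 = 21 + 2·12 = 45
check: (N1+N3)/N1 with N1 = 21, N3 = 45 gives 22/7; |achieved − target| = 0 ≤ 11/350 ✓

N1=21 N2=12 achieved=22/7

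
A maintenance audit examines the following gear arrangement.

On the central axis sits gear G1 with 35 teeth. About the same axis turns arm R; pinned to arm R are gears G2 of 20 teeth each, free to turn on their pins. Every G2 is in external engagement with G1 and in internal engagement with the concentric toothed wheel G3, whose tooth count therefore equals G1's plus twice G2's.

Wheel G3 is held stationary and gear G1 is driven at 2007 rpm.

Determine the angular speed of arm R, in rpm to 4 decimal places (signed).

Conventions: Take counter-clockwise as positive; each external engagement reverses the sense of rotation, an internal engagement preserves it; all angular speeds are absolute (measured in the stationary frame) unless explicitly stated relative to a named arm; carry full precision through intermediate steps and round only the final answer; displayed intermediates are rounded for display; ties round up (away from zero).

+638.5909 rpm

class = planetary set [G3 = 35+2·20 = 75; Willis about the carrier]
normalise by the input: solve with ω_sun = 1, then scale by 2007 rpm
ring teeth: 35 + 2·20 = 75
35(ω_sun−ω_arm) = −75(ω_ring−ω_arm),  ω_ring = 0, ω_sun = 1
35(1−ω_arm) = −75(0−ω_arm)  ⇒  110·ω_arm = 35  ⇒  ω_arm = 7/22
scale: ω_arm = 7/22 × 2007 rpm = +638.5909 rpm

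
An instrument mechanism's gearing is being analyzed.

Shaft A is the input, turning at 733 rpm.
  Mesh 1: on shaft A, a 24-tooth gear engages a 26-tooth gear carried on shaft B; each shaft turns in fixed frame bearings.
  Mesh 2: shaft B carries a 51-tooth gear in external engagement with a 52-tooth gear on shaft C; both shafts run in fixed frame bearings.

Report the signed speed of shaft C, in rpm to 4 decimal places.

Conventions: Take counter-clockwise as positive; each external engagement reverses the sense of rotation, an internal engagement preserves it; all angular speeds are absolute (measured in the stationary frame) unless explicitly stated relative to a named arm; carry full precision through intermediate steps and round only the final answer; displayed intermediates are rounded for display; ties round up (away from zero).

+663.6036 rpm

2-mesh fixed-axis compound train (all bearings frame-fixed)
mesh 1 [24T→26T]: ω = 733.0000×24/26 = 676.6154 rpm, sense flips to −
mesh 2 [51T→52T]: ω = 676.6154×51/52 = 663.6036 rpm, sense flips to +
signed output speed = +663.6036 rpm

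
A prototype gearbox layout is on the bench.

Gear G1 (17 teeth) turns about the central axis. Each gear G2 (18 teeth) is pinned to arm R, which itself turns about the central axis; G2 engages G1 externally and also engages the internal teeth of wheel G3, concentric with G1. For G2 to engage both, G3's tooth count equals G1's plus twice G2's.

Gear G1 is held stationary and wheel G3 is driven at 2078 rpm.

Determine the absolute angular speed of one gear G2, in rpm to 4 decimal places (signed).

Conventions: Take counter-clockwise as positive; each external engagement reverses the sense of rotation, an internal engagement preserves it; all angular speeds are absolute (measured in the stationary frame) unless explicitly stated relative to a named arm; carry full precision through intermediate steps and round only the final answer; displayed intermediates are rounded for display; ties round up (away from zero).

+3059.2778 rpm

class = planetary set [G3 = 17+2·18 = 53; Willis about the carrier]
normalise by the input: solve with ω_ring = 1, then scale by 2078 rpm
ring teeth: 17 + 2·18 = 53
17(ω_sun−ω_arm) = −53(ω_ring−ω_arm),  ω_sun = 0, ω_ring = 1
17(0−ω_arm) = −53(1−ω_arm)  ⇒  70·ω_arm = 53  ⇒  ω_arm = 53/70
sun–planet mesh: 17·(0−53/70) = −18·(ω_p−ω_arm)  ⇒  ω_p−ω_arm = 901/1260
ω_p = 53/70 + 901/1260 = 53/36
scale: ω_p = 53/36 × 2078 rpm = +3059.2778 rpm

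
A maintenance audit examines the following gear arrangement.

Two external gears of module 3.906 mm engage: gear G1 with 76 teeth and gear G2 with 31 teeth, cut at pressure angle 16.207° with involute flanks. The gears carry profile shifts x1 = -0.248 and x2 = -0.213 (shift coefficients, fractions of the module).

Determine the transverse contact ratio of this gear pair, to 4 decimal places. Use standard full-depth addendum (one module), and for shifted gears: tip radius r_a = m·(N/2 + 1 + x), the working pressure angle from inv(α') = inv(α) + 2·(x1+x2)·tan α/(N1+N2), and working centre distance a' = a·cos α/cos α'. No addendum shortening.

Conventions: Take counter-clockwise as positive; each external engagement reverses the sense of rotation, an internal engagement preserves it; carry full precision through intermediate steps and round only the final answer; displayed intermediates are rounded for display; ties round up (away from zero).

2.1831

single-mesh involute tooth geometry (76T engaging 31T at module 3.906)
base radii: r_b1 = 142.529411, r_b2 = 58.136997
tip radii: r_a1 = 151.365312, r_a2 = 63.617022
inv(α') = inv(16.207°) + 2·(-0.248-0.213)·tan α/(76+31) = 0.00528927  ⇒  α' = 14.27752°
a' = a·cos α / cos α' = 208.9710·cos 16.207°/cos 14.27752° = 207.062025
action lengths: √(r_a1²−r_b1²) = 50.959049, √(r_a2²−r_b2²) = 25.830508
base pitch p_b = π·m·cos α = 11.783404
CR = (50.959049 + 25.830508 − 207.062025·sin 14.27752°)/11.783404 = 2.183084
contact ratio ≈ 2.1831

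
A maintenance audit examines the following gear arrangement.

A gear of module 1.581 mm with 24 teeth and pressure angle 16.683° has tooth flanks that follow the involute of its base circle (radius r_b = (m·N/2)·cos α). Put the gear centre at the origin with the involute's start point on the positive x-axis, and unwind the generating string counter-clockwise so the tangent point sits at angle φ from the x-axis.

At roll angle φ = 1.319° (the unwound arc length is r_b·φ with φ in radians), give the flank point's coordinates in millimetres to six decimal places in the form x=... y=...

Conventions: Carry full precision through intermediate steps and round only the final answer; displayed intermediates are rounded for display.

recognized (one wheel, involute flank): single-mesh tooth geometry, m = 1.581, N = 24
pitch radius r_p = m·N/2 = 1.581·24/2 = 18.972000
base radius r_b = r_p·cos α = 18.972000·cos 16.683° = 18.173425
roll angle φ = 1.319° = 0.02302089 rad
x = r_b·(cos φ + φ·sin φ) = 18.178240
y = r_b·(sin φ − φ·cos φ) = 0.000074

x=18.178240 y=0.000074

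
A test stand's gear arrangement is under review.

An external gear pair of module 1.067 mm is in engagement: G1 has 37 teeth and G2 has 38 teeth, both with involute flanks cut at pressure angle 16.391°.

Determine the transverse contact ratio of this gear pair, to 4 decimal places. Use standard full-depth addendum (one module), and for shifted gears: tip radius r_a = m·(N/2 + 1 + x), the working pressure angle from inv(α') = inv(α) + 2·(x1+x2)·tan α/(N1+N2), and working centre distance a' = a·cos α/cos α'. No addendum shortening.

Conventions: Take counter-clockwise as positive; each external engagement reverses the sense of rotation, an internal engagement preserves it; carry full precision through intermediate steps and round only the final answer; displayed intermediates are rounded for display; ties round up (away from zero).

1.9001

recognized (one external pair, fixed centres): single-mesh tooth geometry, m = 1.067, N1 = 37, N2 = 38
base radii: r_b1 = 18.937253, r_b2 = 19.449071
tip radii: r_a1 = 20.806500, r_a2 = 21.340000
no profile shift: α' = α, a' = a
action lengths: √(r_a1²−r_b1²) = 8.619215, √(r_a2²−r_b2²) = 8.782325
base pitch p_b = π·m·cos α = 3.215845
CR = (8.619215 + 8.782325 − 40.012500·sin 16.39100°)/3.215845 = 1.900086
contact ratio ≈ 1.9001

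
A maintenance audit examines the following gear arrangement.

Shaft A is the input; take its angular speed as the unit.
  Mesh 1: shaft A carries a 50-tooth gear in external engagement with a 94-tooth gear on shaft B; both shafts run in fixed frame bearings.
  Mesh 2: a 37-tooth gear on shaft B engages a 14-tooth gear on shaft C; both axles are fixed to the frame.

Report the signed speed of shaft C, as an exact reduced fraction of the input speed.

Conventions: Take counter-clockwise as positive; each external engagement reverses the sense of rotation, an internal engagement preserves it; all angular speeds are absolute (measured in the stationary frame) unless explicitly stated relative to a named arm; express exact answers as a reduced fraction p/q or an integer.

2-mesh fixed-axis compound train (all bearings frame-fixed)
mesh 1 [50T→94T]: |ω|/ω_in = 1×50/94 = 25/47, sense flips to −
mesh 2 [37T→14T]: |ω|/ω_in = (25/47)×37/14 = 925/658, sense flips to +
signed output speed (× input speed) = 925/658

925/658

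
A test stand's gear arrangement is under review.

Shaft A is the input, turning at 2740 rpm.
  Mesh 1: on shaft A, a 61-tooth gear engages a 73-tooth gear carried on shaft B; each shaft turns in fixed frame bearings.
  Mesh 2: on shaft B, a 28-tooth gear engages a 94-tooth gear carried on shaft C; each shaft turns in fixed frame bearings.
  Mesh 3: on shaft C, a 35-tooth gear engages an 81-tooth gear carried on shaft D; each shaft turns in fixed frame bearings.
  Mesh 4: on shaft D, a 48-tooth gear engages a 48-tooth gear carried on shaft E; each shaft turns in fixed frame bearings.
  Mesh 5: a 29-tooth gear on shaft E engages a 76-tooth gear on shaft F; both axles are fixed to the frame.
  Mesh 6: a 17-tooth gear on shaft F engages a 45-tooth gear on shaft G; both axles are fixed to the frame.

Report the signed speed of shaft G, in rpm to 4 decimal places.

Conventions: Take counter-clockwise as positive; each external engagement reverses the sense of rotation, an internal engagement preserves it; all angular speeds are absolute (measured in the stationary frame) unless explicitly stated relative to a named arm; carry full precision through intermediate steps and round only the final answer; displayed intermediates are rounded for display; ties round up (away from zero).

+42.4807 rpm

6-mesh fixed-axis compound train (all bearings frame-fixed)
mesh 1 [61T→73T]: ω = 2740.0000×61/73 = 2289.5890 rpm, sense flips to −
mesh 2 [28T→94T]: ω = 2289.5890×28/94 = 682.0052 rpm, sense flips to +
mesh 3 [35T→81T]: ω = 682.0052×35/81 = 294.6936 rpm, sense flips to −
mesh 4 [48T→48T]: ω = 294.6936×48/48 = 294.6936 rpm, sense flips to +
mesh 5 [29T→76T]: ω = 294.6936×29/76 = 112.4489 rpm, sense flips to −
mesh 6 [17T→45T]: ω = 112.4489×17/45 = 42.4807 rpm, sense flips to +
signed output speed = +42.4807 rpm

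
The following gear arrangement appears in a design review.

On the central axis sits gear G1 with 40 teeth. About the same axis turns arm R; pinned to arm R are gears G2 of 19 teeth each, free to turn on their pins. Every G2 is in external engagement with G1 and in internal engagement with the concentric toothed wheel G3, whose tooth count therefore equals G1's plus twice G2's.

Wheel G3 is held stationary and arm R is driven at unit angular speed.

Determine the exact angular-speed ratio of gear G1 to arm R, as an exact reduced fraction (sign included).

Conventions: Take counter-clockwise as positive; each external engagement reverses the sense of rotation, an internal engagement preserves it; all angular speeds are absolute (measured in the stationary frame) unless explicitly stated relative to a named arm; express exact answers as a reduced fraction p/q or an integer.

class = planetary set [G3 = 40+2·19 = 78; Willis about the carrier]
ring teeth: 40 + 2·19 = 78
40(ω_sun−ω_arm) = −78(ω_ring−ω_arm),  ω_ring = 0, ω_arm = 1
ω_sun = 1 − (78/40)(0−1) = 59/20
ω_out/ω_in = 59/20

59/20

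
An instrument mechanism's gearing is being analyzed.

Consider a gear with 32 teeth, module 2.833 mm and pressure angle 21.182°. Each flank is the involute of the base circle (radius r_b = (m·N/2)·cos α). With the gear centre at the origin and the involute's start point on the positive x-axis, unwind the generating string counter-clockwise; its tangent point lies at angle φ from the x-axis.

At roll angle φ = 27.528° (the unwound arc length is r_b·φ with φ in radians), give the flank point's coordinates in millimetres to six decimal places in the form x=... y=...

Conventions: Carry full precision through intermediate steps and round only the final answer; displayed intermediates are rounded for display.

x=46.865801 y=1.526732

recognized (one wheel, involute flank): single-mesh tooth geometry, m = 2.833, N = 32
pitch radius r_p = m·N/2 = 2.833·32/2 = 45.328000
base radius r_b = r_p·cos α = 45.328000·cos 21.182° = 42.265521
roll angle φ = 27.528° = 0.48045424 rad
x = r_b·(cos φ + φ·sin φ) = 46.865801
y = r_b·(sin φ − φ·cos φ) = 1.526732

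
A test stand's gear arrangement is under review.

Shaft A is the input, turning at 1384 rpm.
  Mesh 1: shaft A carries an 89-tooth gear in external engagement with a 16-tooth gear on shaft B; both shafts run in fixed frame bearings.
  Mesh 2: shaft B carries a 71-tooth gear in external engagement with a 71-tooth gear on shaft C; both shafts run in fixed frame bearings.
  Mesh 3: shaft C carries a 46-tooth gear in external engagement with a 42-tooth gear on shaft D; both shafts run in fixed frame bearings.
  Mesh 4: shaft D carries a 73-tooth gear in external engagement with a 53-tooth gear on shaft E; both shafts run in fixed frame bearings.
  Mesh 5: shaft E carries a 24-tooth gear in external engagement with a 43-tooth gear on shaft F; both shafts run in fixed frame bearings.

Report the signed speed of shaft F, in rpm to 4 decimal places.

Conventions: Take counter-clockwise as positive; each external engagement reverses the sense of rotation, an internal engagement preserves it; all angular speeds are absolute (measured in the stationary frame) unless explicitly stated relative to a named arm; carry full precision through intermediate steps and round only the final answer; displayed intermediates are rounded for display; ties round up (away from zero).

-6481.9314 rpm

recognized (6 fixed axles, 5 meshes): fixed-axis compound train
mesh 1 [89T→16T]: ω = 1384.0000×89/16 = 7698.5000 rpm, sense flips to −
mesh 2 [71T→71T]: ω = 7698.5000×71/71 = 7698.5000 rpm, sense flips to +
mesh 3 [46T→42T]: ω = 7698.5000×46/42 = 8431.6905 rpm, sense flips to −
mesh 4 [73T→53T]: ω = 8431.6905×73/53 = 11613.4605 rpm, sense flips to +
mesh 5 [24T→43T]: ω = 11613.4605×24/43 = 6481.9314 rpm, sense flips to −
signed output speed = -6481.9314 rpm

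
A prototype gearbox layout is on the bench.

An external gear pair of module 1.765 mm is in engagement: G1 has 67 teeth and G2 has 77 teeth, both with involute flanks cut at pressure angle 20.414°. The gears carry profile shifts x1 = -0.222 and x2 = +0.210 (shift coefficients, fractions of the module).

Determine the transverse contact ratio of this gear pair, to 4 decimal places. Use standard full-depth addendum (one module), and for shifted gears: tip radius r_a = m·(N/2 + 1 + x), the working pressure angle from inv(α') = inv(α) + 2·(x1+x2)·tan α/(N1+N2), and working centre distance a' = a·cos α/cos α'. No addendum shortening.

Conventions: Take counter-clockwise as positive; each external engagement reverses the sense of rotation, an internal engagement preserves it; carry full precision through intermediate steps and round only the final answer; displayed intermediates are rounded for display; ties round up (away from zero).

single-mesh involute tooth geometry (67T engaging 77T at module 1.765)
base radii: r_b1 = 55.414103, r_b2 = 63.684865
tip radii: r_a1 = 60.500670, r_a2 = 70.088150
inv(α') = inv(20.414°) + 2·(-0.222+0.210)·tan α/(67+77) = 0.01582129  ⇒  α' = 20.38831°
a' = a·cos α / cos α' = 127.0800·cos 20.414°/cos 20.38831° = 127.058807
action lengths: √(r_a1²−r_b1²) = 24.281850, √(r_a2²−r_b2²) = 29.267504
base pitch p_b = π·m·cos α = 5.196673
CR = (24.281850 + 29.267504 − 127.058807·sin 20.38831°)/5.196673 = 1.786626
contact ratio ≈ 1.7866

1.7866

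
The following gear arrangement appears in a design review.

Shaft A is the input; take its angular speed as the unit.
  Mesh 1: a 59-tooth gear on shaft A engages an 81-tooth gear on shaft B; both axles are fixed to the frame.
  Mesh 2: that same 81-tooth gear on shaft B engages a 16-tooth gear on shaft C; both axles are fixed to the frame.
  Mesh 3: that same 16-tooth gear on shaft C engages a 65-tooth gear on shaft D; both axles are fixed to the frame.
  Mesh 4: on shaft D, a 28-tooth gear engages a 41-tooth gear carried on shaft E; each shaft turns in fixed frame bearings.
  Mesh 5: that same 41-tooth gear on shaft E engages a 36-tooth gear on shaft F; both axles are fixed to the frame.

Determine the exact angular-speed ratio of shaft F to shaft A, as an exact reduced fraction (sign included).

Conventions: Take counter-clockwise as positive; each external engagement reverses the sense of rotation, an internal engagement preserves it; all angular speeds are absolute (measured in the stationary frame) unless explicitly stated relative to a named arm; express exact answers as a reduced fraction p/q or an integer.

class = fixed-axis compound train [5 meshes; 5 ratios multiply, 5 sense flips]
mesh 1 [59T→81T]: running ratio 59/81, sense −
mesh 2 [81T→16T]: running ratio 59/16, sense +
mesh 3 [16T→65T]: running ratio 59/65, sense −
mesh 4 [28T→41T]: running ratio 1652/2665, sense +
mesh 5 [41T→36T]: running ratio 413/585, sense −
ω_out/ω_in = -413/585

-413/585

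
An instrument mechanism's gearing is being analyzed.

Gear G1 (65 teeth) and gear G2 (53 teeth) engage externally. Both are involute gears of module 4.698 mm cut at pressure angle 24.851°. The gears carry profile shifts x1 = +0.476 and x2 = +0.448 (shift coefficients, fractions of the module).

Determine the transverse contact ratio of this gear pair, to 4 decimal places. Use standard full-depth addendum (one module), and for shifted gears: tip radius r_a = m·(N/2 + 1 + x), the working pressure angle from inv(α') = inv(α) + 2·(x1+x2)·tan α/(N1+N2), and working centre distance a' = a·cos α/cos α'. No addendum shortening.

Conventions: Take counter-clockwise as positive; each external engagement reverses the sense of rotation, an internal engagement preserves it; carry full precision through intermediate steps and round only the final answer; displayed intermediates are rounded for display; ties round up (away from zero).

recognized (one external pair, fixed centres): single-mesh tooth geometry, m = 4.698, N1 = 65, N2 = 53
base radii: r_b1 = 138.546943, r_b2 = 112.969046
tip radii: r_a1 = 159.619248, r_a2 = 131.299704
inv(α') = inv(24.851°) + 2·(+0.476+0.448)·tan α/(65+53) = 0.03666703  ⇒  α' = 26.63694°
a' = a·cos α / cos α' = 277.1820·cos 24.851°/cos 26.63694° = 281.380158
action lengths: √(r_a1²−r_b1²) = 79.265686, √(r_a2²−r_b2²) = 66.914924
base pitch p_b = π·m·cos α = 13.392556
CR = (79.265686 + 66.914924 − 281.380158·sin 26.63694°)/13.392556 = 1.495452
contact ratio ≈ 1.4955

1.4955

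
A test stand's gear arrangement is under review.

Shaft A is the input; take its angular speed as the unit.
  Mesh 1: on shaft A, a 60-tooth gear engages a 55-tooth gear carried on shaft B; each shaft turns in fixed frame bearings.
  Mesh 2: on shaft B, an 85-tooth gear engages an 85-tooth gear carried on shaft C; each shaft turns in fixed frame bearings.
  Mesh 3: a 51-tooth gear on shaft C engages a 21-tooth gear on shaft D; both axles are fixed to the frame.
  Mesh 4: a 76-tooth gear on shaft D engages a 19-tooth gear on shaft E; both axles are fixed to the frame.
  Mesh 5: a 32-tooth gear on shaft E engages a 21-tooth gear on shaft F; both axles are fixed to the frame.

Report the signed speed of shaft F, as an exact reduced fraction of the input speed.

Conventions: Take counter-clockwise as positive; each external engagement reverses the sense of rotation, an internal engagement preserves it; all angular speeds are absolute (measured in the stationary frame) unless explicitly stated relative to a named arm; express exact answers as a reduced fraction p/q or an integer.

-8704/539

5-mesh fixed-axis compound train (all bearings frame-fixed)
mesh 1 [60T→55T]: |ω|/ω_in = 1×60/55 = 12/11, sense flips to −
mesh 2 [85T→85T]: |ω|/ω_in = (12/11)×85/85 = 12/11, sense flips to +
mesh 3 [51T→21T]: |ω|/ω_in = (12/11)×51/21 = 204/77, sense flips to −
mesh 4 [76T→19T]: |ω|/ω_in = (204/77)×76/19 = 816/77, sense flips to +
mesh 5 [32T→21T]: |ω|/ω_in = (816/77)×32/21 = 8704/539, sense flips to −
signed output speed (× input speed) = -8704/539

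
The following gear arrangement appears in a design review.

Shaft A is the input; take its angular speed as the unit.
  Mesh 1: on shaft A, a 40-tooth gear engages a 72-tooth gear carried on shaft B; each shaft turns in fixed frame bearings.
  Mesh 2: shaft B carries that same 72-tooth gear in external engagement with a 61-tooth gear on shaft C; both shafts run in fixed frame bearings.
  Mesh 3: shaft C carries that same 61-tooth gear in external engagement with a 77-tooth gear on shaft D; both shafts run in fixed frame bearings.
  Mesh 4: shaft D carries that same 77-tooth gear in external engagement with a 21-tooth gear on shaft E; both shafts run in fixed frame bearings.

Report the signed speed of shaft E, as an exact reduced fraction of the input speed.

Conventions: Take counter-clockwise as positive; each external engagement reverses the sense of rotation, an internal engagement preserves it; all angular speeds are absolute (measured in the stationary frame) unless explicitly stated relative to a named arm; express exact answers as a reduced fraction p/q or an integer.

4-mesh fixed-axis compound train (all bearings frame-fixed)
mesh 1 [40T→72T]: |ω|/ω_in = 1×40/72 = 5/9, sense flips to −
mesh 2 [72T→61T]: |ω|/ω_in = (5/9)×72/61 = 40/61, sense flips to +
mesh 3 [61T→77T]: |ω|/ω_in = (40/61)×61/77 = 40/77, sense flips to −
mesh 4 [77T→21T]: |ω|/ω_in = (40/77)×77/21 = 40/21, sense flips to +
signed output speed (× input speed) = 40/21

40/21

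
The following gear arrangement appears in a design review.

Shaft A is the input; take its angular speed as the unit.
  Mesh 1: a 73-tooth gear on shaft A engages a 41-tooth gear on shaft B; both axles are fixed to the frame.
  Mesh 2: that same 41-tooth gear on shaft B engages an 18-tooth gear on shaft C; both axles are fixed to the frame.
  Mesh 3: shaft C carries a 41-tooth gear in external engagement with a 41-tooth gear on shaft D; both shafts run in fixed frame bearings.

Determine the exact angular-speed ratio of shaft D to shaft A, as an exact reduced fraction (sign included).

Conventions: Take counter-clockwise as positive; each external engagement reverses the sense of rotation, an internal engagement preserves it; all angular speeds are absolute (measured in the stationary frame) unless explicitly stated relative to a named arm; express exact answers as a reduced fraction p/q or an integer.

-73/18

class = fixed-axis compound train [3 meshes; 3 ratios multiply, 3 sense flips]
mesh 1 [73T→41T]: running ratio 73/41, sense −
mesh 2 [41T→18T]: running ratio 73/18, sense +
mesh 3 [41T→41T]: running ratio 73/18, sense −
ω_out/ω_in = -73/18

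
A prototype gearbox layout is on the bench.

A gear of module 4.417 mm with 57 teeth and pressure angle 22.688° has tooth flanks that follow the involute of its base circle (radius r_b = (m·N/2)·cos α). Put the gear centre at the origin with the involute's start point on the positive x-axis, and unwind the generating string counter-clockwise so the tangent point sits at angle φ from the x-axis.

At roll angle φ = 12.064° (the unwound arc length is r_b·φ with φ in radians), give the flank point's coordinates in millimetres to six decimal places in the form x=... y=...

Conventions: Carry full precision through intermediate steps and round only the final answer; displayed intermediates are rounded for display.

x=118.689507 y=0.359793

class = single-mesh tooth geometry [base-circle involute, m = 4.417, 57T]
pitch radius r_p = m·N/2 = 4.417·57/2 = 125.884500
base radius r_b = r_p·cos α = 125.884500·cos 22.688° = 116.143418
roll angle φ = 12.064° = 0.21055652 rad
x = r_b·(cos φ + φ·sin φ) = 118.689507
y = r_b·(sin φ − φ·cos φ) = 0.359793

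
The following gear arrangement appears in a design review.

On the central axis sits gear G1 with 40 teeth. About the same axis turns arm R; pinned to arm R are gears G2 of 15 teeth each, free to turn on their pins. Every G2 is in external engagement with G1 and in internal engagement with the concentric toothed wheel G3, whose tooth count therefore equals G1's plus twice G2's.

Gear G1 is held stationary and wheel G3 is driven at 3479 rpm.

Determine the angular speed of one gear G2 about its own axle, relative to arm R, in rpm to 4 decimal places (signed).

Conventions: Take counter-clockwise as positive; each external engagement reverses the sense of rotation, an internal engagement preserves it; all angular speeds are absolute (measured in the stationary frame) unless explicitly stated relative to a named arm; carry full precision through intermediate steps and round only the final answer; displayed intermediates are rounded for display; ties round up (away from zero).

recognized (axles ride arm R): planetary set, 40/15/70 teeth
normalise by the input: solve with ω_ring = 1, then scale by 3479 rpm
ring teeth: 40 + 2·15 = 70
40(ω_sun−ω_arm) = −70(ω_ring−ω_arm),  ω_sun = 0, ω_ring = 1
40(0−ω_arm) = −70(1−ω_arm)  ⇒  110·ω_arm = 70  ⇒  ω_arm = 7/11
sun–planet mesh: 40·(0−7/11) = −15·(ω_p−ω_arm)  ⇒  ω_p−ω_arm = 56/33
scale: ω_p−ω_arm = 56/33 × 3479 rpm = +5903.7576 rpm

+5903.7576 rpm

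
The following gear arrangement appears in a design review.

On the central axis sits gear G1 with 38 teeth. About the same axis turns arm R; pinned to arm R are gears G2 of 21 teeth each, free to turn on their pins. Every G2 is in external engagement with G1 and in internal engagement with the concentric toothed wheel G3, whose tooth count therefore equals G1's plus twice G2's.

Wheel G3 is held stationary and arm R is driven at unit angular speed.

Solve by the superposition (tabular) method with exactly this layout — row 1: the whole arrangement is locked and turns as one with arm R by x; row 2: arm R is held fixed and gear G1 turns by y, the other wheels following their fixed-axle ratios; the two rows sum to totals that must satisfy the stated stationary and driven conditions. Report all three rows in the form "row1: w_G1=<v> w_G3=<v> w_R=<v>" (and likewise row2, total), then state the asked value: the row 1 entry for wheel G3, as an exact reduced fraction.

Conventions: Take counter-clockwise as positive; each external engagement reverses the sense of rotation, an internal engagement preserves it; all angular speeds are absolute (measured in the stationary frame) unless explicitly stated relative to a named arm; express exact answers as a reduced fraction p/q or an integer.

class = planetary set [G3 = 38+2·21 = 80; Willis about the carrier]
superposition row 1 [locked train]: every member turns x
row 2 (arm held, sun turns y): ω_ring = −(38/80)·y, ω_arm = 0
boundary: total ω_ring = x − (38/80)·y = 0 and total ω_arm = x = 1  ⇒  y = 40/19, x = 1
row 2 ring = −(38/80)·40/19 = -1
totals (row 1 + row 2): sun 1 + 40/19 = 59/19, ring 1 + (-1) = 0, arm 1 + 0 = 1
asked cell (row1, ring) = 1

row1: w_G1=1 w_G3=1 w_R=1
row2: w_G1=40/19 w_G3=-1 w_R=0
total: w_G1=59/19 w_G3=0 w_R=1
asked value: 1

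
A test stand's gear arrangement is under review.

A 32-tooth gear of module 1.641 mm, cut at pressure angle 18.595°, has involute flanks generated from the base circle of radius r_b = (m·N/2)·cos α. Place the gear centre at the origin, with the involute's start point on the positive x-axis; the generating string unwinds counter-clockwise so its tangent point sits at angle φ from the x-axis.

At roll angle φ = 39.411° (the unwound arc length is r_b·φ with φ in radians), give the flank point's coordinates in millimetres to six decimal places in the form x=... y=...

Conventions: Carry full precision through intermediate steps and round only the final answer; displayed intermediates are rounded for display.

x=30.094193 y=2.574054

topology: single-mesh involute geometry — m = 1.641, N = 32
pitch radius r_p = m·N/2 = 1.641·32/2 = 26.256000
base radius r_b = r_p·cos α = 26.256000·cos 18.595° = 24.885338
roll angle φ = 39.411° = 0.68785171 rad
x = r_b·(cos φ + φ·sin φ) = 30.094193
y = r_b·(sin φ − φ·cos φ) = 2.574054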